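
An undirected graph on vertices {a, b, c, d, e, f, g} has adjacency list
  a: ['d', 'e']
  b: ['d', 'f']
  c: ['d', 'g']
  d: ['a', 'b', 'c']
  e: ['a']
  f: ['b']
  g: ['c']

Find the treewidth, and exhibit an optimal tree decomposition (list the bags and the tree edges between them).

Treewidth 1.
One such decomposition:
Bags: B1 = {a, d}  B2 = {b, d}  B3 = {c, d}  B4 = {c, g}  B5 = {b, f}  B6 = {a, e}
Tree: B1–B2, B1–B3, B3–B4, B2–B5, B1–B6

Each bag holds 2 vertices, so the decomposition has width 1, which upper-bounds the treewidth. Any graph with an edge has treewidth ≥ 1, and G has the edge a–d. Combining the bounds, tw(G) = 1.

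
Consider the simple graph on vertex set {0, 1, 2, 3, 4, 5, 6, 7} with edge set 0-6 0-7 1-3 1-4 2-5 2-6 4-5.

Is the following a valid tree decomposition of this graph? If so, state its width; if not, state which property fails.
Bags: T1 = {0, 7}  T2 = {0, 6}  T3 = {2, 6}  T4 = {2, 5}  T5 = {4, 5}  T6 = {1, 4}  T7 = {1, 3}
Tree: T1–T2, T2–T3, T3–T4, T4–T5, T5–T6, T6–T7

Every vertex of G appears in some bag (union = {0, 1, 2, 3, 4, 5, 6, 7}); every edge is covered by a bag; and for each vertex v the set of bags containing v is connected in the bag tree. The decomposition is therefore valid. The largest bag has 2 vertices, so the width is 1.

Yes; width 1.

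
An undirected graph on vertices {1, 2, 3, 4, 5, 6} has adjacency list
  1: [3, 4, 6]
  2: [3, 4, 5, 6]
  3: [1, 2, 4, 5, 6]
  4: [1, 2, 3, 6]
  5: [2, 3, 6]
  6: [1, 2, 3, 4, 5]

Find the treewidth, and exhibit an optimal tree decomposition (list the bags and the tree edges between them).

The largest bag has 4 vertices, giving width 3; this decomposition certifies tw(G) ≤ 3. For the lower bound, the 4 vertices {1, 3, 4, 6} are pairwise adjacent, and any tree decomposition puts a clique entirely inside one bag — forcing width ≥ 3. The upper and lower bounds meet at 3, so that is the treewidth.

Treewidth 3.
One such decomposition:
Bags: B1 = {2, 3, 5, 6}  B2 = {2, 3, 4, 6}  B3 = {1, 3, 4, 6}
Tree: B1–B2, B2–B3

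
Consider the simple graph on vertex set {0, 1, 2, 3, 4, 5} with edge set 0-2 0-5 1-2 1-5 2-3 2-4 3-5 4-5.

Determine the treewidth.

2

A width-2 tree decomposition is:
Bags: B1 = {2, 3, 5}  B2 = {2, 4, 5}  B3 = {0, 2, 5}  B4 = {1, 2, 5}
Tree: B1–B2, B2–B3, B3–B4
Every bag has size at most 3, so the width is 3 − 1 = 2 and tw(G) ≤ 2. The edges 2–3–5–4–2 form a cycle, so G is not a tree and its treewidth is at least 2. Therefore the treewidth is 2.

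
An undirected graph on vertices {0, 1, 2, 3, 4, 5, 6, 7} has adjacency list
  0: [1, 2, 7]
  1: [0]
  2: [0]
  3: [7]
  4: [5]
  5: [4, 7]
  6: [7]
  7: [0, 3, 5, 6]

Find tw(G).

A width-1 tree decomposition is:
Bags: B1 = {6, 7}  B2 = {0, 7}  B3 = {5, 7}  B4 = {0, 2}  B5 = {3, 7}  B6 = {4, 5}  B7 = {0, 1}
Tree: B1–B2, B2–B3, B2–B4, B2–B5, B3–B6, B2–B7
Each bag holds 2 vertices, so the decomposition has width 1, which upper-bounds the treewidth. Any graph with an edge has treewidth ≥ 1, and G has the edge 6–7. Therefore the treewidth is 1.

1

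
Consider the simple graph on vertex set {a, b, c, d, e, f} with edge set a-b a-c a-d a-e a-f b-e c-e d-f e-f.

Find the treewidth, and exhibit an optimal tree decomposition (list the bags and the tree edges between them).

Treewidth 2.
One such decomposition:
Bags: B1 = {a, c, e}  B2 = {a, e, f}  B3 = {a, d, f}  B4 = {a, b, e}
Tree: B1–B2, B2–B3, B2–B4

The largest bag has 3 vertices, giving width 2; this decomposition certifies tw(G) ≤ 2. Conversely, {a, d, f} is a clique of size 3, and the vertices of any clique must share a bag in every tree decomposition; so some bag has ≥ 3 vertices and tw(G) ≥ 2. Therefore the treewidth is 2.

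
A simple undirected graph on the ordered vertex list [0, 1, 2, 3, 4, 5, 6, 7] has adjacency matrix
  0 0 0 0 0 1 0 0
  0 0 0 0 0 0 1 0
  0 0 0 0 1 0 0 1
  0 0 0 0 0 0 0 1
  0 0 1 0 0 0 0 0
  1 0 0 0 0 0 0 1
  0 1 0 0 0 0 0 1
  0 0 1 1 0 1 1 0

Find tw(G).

1

A width-1 tree decomposition is:
Bags: B1 = {6, 7}  B2 = {2, 7}  B3 = {5, 7}  B4 = {1, 6}  B5 = {2, 4}  B6 = {0, 5}  B7 = {3, 7}
Tree: B1–B2, B1–B3, B1–B4, B2–B5, B3–B6, B3–B7
Every bag has size at most 2, so the width is 2 − 1 = 1 and tw(G) ≤ 1. Any graph with an edge has treewidth ≥ 1, and G has the edge 7–6. The upper and lower bounds meet at 1, so that is the treewidth.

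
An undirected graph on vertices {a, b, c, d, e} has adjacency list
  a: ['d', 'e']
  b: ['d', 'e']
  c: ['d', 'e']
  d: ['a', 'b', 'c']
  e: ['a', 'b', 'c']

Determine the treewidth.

A width-2 tree decomposition is:
Bags: B1 = {a, d, e}  B2 = {b, d, e}  B3 = {c, d, e}
Tree: B1–B2, B2–B3
Each bag holds 3 vertices, so the decomposition has width 2, which upper-bounds the treewidth. For the lower bound, G contains the cycle e–a–d–b–e, so G is not a forest; only forests have treewidth ≤ 1, hence tw(G) ≥ 2. Therefore the treewidth is 2.

2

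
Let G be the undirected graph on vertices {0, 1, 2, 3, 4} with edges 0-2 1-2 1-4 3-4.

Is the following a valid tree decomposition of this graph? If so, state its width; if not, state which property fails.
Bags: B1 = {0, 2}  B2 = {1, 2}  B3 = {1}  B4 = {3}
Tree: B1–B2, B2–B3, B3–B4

A tree decomposition must satisfy three properties: every vertex lies in some bag; for every edge, both endpoints lie together in some bag; and for every vertex, the bags containing it form a connected subtree. Here vertex 4 appears in no bag, so the decomposition is invalid.

No — vertex 4 appears in no bag.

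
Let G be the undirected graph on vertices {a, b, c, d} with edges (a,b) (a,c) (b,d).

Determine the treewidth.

1

A width-1 tree decomposition is:
Bags: B1 = {b, d}  B2 = {a, b}  B3 = {a, c}
Tree: B1–B2, B2–B3
Each bag holds 2 vertices, so the decomposition has width 1, which upper-bounds the treewidth. Since G has at least one edge (e.g. d–b), it is not an edgeless graph, so tw(G) ≥ 1. Hence tw(G) = 1 exactly.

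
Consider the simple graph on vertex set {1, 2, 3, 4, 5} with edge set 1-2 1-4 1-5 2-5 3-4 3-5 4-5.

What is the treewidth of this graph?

2

A width-2 tree decomposition is:
Bags: B1 = {1, 4, 5}  B2 = {1, 2, 5}  B3 = {3, 4, 5}
Tree: B1–B2, B1–B3
Every bag has size at most 3, so the width is 3 − 1 = 2 and tw(G) ≤ 2. For the lower bound, the 3 vertices {1, 2, 5} are pairwise adjacent, and any tree decomposition puts a clique entirely inside one bag — forcing width ≥ 2. The upper and lower bounds meet at 2, so that is the treewidth.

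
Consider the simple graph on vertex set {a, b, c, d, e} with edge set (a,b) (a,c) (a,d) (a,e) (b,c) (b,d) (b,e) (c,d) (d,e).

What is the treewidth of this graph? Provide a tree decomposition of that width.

Each bag holds 4 vertices, so the decomposition has width 3, which upper-bounds the treewidth. Conversely, {a, b, d, e} is a clique of size 4, and the vertices of any clique must share a bag in every tree decomposition; so some bag has ≥ 4 vertices and tw(G) ≥ 3. Therefore the treewidth is 3.

Treewidth 3.
Bags: B1 = {a, b, c, d}  B2 = {a, b, d, e}
Tree: B1–B2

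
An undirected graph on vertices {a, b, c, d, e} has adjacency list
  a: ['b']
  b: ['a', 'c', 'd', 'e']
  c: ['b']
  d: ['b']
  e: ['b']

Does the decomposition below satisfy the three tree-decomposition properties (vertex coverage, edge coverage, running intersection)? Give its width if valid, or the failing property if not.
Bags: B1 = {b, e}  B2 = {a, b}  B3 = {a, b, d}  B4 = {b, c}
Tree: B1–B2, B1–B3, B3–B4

No — bags containing vertex a are not connected in the tree.

A tree decomposition must satisfy three properties: every vertex lies in some bag; for every edge, both endpoints lie together in some bag; and for every vertex, the bags containing it form a connected subtree. Here bags containing vertex a are not connected in the tree, so the decomposition is invalid.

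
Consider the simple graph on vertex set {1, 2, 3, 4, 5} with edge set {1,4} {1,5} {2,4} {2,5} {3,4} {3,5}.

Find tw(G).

2

A width-2 tree decomposition is:
Bags: B1 = {1, 4, 5}  B2 = {2, 4, 5}  B3 = {3, 4, 5}
Tree: B1–B2, B2–B3
Every bag has size at most 3, so the width is 3 − 1 = 2 and tw(G) ≤ 2. Since 4–1–5–2–4 is a cycle in G, G is not acyclic. Forests are exactly the graphs of treewidth ≤ 1, so tw(G) ≥ 2. Combining the bounds, tw(G) = 2.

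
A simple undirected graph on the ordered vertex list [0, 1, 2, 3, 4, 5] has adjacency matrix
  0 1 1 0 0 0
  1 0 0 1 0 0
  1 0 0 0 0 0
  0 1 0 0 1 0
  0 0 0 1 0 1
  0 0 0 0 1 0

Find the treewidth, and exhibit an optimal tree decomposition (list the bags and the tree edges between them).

Treewidth 1.
Bags: B1 = {4, 5}  B2 = {3, 4}  B3 = {1, 3}  B4 = {0, 1}  B5 = {0, 2}
Tree: B1–B2, B2–B3, B3–B4, B4–B5

Every bag has size at most 2, so the width is 2 − 1 = 1 and tw(G) ≤ 1. Since G has at least one edge (e.g. 5–4), it is not an edgeless graph, so tw(G) ≥ 1. The upper and lower bounds meet at 1, so that is the treewidth.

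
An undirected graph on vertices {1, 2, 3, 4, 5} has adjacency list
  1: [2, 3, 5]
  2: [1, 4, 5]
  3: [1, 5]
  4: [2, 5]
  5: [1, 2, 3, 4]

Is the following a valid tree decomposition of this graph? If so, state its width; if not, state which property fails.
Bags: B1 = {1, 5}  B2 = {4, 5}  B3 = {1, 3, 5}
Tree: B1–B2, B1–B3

A tree decomposition must satisfy three properties: every vertex lies in some bag; for every edge, both endpoints lie together in some bag; and for every vertex, the bags containing it form a connected subtree. Here vertex 2 appears in no bag, so the decomposition is invalid.

No — vertex 2 appears in no bag.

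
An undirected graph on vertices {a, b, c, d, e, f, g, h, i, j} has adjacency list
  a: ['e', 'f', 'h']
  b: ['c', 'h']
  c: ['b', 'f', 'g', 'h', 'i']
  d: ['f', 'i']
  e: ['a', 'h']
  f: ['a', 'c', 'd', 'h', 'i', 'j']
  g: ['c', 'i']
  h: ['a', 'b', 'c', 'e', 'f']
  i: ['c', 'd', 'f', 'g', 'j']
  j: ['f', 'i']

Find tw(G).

A width-2 tree decomposition is:
Bags: B1 = {c, f, h}  B2 = {b, c, h}  B3 = {c, f, i}  B4 = {f, i, j}  B5 = {a, f, h}  B6 = {d, f, i}  B7 = {a, e, h}  B8 = {c, g, i}
Tree: B1–B2, B1–B3, B3–B4, B1–B5, B4–B6, B5–B7, B3–B8
Every bag has size at most 3, so the width is 3 − 1 = 2 and tw(G) ≤ 2. On the other hand G contains the 3-clique {c, g, i}. A clique must lie in a single bag of any decomposition, so no decomposition can have width below 2. Combining the bounds, tw(G) = 2.

2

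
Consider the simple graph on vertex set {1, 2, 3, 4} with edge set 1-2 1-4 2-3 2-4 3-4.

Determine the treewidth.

2

A width-2 tree decomposition is:
Bags: B1 = {2, 3, 4}  B2 = {1, 2, 4}
Tree: B1–B2
Every bag has size at most 3, so the width is 3 − 1 = 2 and tw(G) ≤ 2. For the lower bound, the 3 vertices {1, 2, 4} are pairwise adjacent, and any tree decomposition puts a clique entirely inside one bag — forcing width ≥ 2. The upper and lower bounds meet at 2, so that is the treewidth.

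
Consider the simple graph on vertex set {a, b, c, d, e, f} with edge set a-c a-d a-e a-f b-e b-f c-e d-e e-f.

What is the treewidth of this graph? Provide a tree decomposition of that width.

Each bag holds 3 vertices, so the decomposition has width 2, which upper-bounds the treewidth. On the other hand G contains the 3-clique {a, d, e}. A clique must lie in a single bag of any decomposition, so no decomposition can have width below 2. Combining the bounds, tw(G) = 2.

Treewidth 2.
One optimal decomposition is:
Bags: B1 = {a, e, f}  B2 = {a, c, e}  B3 = {b, e, f}  B4 = {a, d, e}
Tree: B1–B2, B1–B3, B1–B4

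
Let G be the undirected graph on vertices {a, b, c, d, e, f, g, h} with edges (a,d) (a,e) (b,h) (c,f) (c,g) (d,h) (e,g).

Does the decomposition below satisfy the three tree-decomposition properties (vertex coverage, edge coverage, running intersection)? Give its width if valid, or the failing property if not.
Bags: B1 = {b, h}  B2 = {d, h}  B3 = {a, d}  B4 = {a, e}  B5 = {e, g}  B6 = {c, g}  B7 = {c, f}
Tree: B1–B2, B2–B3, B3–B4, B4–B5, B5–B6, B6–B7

Yes; width 1.

Vertex coverage: the bags together contain {a, b, c, d, e, f, g, h}, the full vertex set. Edge coverage: each edge of G has both endpoints in at least one bag. Running intersection: for every vertex, the bags containing it form a connected subtree. All three properties hold, so this is a valid tree decomposition of width max|bag| − 1 = 1, and hence tw(G) ≤ 1.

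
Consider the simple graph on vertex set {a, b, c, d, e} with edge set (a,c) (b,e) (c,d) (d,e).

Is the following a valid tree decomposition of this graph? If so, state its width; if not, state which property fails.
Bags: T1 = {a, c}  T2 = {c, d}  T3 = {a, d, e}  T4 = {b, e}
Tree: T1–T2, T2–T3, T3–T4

No — bags containing vertex a are not connected in the tree.

A tree decomposition must satisfy three properties: every vertex lies in some bag; for every edge, both endpoints lie together in some bag; and for every vertex, the bags containing it form a connected subtree. Here bags containing vertex a are not connected in the tree, so the decomposition is invalid.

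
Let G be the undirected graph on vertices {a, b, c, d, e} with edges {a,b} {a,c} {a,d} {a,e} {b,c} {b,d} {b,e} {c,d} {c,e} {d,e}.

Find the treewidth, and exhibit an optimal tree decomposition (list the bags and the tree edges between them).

Treewidth 4.
Bags: B1 = {a, b, c, d, e}
Tree: (single bag)

With just one bag of size 5, the width is 5 − 1 = 4, so tw(G) ≤ 4. On the other hand G contains the 5-clique {a, b, c, d, e}. A clique must lie in a single bag of any decomposition, so no decomposition can have width below 4. The upper and lower bounds meet at 4, so that is the treewidth.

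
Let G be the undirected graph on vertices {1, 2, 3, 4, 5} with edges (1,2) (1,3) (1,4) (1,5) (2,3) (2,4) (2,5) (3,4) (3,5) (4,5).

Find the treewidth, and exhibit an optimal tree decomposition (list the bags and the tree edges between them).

Treewidth 4.
One such decomposition:
Bags: B1 = {1, 2, 3, 4, 5}
Tree: (single bag)

A single bag containing all 5 vertices is trivially a valid decomposition of width 4. For the lower bound, the 5 vertices {1, 2, 3, 4, 5} are pairwise adjacent, and any tree decomposition puts a clique entirely inside one bag — forcing width ≥ 4. Therefore the treewidth is 4.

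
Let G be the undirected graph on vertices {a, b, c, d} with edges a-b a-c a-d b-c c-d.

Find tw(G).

A width-2 tree decomposition is:
Bags: B1 = {a, c, d}  B2 = {a, b, c}
Tree: B1–B2
Each bag holds 3 vertices, so the decomposition has width 2, which upper-bounds the treewidth. Conversely, {a, c, d} is a clique of size 3, and the vertices of any clique must share a bag in every tree decomposition; so some bag has ≥ 3 vertices and tw(G) ≥ 2. Combining the bounds, tw(G) = 2.

2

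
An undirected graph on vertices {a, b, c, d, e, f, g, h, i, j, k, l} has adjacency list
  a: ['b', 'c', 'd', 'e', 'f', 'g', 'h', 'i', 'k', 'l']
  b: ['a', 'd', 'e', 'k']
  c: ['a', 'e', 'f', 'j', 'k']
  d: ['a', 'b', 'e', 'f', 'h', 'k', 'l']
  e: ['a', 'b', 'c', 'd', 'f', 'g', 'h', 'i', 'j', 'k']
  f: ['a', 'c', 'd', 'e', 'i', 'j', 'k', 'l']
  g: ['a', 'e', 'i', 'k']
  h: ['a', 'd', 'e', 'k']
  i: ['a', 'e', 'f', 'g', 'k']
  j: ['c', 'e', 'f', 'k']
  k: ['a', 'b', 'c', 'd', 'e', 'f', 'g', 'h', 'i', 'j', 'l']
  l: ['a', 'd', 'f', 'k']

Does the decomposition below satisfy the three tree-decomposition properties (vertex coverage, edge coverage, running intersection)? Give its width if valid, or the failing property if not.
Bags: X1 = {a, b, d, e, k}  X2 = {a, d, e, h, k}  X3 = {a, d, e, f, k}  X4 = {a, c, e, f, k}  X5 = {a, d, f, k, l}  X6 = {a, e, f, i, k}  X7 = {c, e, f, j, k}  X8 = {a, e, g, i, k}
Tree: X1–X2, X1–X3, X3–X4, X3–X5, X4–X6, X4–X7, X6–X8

Yes; width 4.

Vertex coverage: the bags together contain {a, b, c, d, e, f, g, h, i, j, k, l}, the full vertex set. Edge coverage: each edge of G has both endpoints in at least one bag. Running intersection: for every vertex, the bags containing it form a connected subtree. All three properties hold, so this is a valid tree decomposition of width max|bag| − 1 = 4, and hence tw(G) ≤ 4.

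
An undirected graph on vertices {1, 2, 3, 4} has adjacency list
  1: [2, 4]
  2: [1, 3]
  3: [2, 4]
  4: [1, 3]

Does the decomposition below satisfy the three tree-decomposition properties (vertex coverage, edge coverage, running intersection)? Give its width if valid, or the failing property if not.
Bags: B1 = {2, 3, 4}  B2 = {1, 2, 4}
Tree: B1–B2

Checking the three conditions: (i) the bags cover all of {1, 2, 3, 4}; (ii) for each edge, some bag contains both endpoints; (iii) the bags containing any fixed vertex form a subtree. All hold, so the decomposition is valid with width 3 − 1 = 2.

Yes; width 2.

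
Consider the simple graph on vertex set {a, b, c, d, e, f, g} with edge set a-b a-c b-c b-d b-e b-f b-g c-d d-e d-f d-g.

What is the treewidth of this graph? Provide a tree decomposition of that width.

Each bag holds 3 vertices, so the decomposition has width 2, which upper-bounds the treewidth. Conversely, {b, d, g} is a clique of size 3, and the vertices of any clique must share a bag in every tree decomposition; so some bag has ≥ 3 vertices and tw(G) ≥ 2. Therefore the treewidth is 2.

Treewidth 2.
Bags: B1 = {b, d, g}  B2 = {b, c, d}  B3 = {a, b, c}  B4 = {b, d, e}  B5 = {b, d, f}
Tree: B1–B2, B2–B3, B1–B4, B4–B5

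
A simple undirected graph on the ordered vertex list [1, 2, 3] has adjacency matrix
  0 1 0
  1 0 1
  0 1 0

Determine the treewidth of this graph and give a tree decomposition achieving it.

Treewidth 1.
Bags: B1 = {2, 3}  B2 = {1, 2}
Tree: B1–B2

Every bag has size at most 2, so the width is 2 − 1 = 1 and tw(G) ≤ 1. Since G has at least one edge (e.g. 3–2), it is not an edgeless graph, so tw(G) ≥ 1. The upper and lower bounds meet at 1, so that is the treewidth.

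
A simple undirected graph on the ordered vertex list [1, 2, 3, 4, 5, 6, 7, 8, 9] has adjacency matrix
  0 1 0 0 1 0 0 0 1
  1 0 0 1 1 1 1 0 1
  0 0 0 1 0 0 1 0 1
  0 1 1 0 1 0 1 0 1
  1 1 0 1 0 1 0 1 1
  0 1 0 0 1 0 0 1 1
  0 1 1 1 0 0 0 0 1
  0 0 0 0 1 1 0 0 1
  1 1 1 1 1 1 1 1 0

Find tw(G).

3

A width-3 tree decomposition is:
Bags: B1 = {1, 2, 5, 9}  B2 = {2, 5, 6, 9}  B3 = {2, 4, 5, 9}  B4 = {2, 4, 7, 9}  B5 = {5, 6, 8, 9}  B6 = {3, 4, 7, 9}
Tree: B1–B2, B1–B3, B3–B4, B2–B5, B4–B6
The largest bag has 4 vertices, giving width 3; this decomposition certifies tw(G) ≤ 3. On the other hand G contains the 4-clique {5, 6, 8, 9}. A clique must lie in a single bag of any decomposition, so no decomposition can have width below 3. Combining the bounds, tw(G) = 3.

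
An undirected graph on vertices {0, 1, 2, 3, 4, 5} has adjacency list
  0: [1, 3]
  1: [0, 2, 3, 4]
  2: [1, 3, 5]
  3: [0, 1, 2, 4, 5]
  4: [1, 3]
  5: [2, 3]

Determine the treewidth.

A width-2 tree decomposition is:
Bags: B1 = {1, 3, 4}  B2 = {1, 2, 3}  B3 = {2, 3, 5}  B4 = {0, 1, 3}
Tree: B1–B2, B2–B3, B1–B4
The largest bag has 3 vertices, giving width 2; this decomposition certifies tw(G) ≤ 2. For the lower bound, the 3 vertices {0, 1, 3} are pairwise adjacent, and any tree decomposition puts a clique entirely inside one bag — forcing width ≥ 2. The upper and lower bounds meet at 2, so that is the treewidth.

2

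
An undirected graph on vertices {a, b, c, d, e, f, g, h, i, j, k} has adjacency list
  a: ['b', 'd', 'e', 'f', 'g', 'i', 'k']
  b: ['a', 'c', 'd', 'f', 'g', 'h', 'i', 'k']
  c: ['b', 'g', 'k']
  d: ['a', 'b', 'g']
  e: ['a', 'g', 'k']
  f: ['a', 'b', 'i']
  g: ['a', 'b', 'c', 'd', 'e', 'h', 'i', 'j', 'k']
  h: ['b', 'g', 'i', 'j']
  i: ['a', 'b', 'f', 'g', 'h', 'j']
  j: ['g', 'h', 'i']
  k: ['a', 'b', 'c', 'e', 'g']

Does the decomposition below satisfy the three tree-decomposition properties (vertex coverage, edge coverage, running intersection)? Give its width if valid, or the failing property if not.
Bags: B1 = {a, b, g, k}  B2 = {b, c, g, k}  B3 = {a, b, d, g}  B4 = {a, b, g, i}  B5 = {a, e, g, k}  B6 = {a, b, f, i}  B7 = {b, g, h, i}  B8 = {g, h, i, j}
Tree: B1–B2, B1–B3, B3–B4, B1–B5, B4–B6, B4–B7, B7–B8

Checking the three conditions: (i) the bags cover all of {a, b, c, d, e, f, g, h, i, j, k}; (ii) for each edge, some bag contains both endpoints; (iii) the bags containing any fixed vertex form a subtree. All hold, so the decomposition is valid with width 4 − 1 = 3.

Yes; width 3.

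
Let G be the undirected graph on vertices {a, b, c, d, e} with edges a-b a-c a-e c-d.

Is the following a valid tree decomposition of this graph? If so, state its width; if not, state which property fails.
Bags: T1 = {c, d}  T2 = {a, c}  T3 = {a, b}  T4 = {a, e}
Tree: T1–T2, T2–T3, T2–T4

Vertex coverage: the bags together contain {a, b, c, d, e}, the full vertex set. Edge coverage: each edge of G has both endpoints in at least one bag. Running intersection: for every vertex, the bags containing it form a connected subtree. All three properties hold, so this is a valid tree decomposition of width max|bag| − 1 = 1, and hence tw(G) ≤ 1.

Yes; width 1.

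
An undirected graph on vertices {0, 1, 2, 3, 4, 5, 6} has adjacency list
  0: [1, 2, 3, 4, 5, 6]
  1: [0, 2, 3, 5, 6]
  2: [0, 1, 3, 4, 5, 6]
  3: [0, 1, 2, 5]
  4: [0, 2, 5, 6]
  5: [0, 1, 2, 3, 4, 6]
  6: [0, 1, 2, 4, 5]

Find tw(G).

4

A width-4 tree decomposition is:
Bags: B1 = {0, 2, 4, 5, 6}  B2 = {0, 1, 2, 5, 6}  B3 = {0, 1, 2, 3, 5}
Tree: B1–B2, B2–B3
Every bag has size at most 5, so the width is 5 − 1 = 4 and tw(G) ≤ 4. Conversely, {0, 1, 2, 3, 5} is a clique of size 5, and the vertices of any clique must share a bag in every tree decomposition; so some bag has ≥ 5 vertices and tw(G) ≥ 4. Therefore the treewidth is 4.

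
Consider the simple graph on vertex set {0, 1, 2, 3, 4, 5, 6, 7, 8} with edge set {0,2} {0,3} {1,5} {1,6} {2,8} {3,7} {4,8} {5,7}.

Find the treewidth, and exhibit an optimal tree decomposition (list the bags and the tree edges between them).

Treewidth 1.
One optimal decomposition is:
Bags: B1 = {1, 6}  B2 = {1, 5}  B3 = {5, 7}  B4 = {3, 7}  B5 = {0, 3}  B6 = {0, 2}  B7 = {2, 8}  B8 = {4, 8}
Tree: B1–B2, B2–B3, B3–B4, B4–B5, B5–B6, B6–B7, B7–B8

Every bag has size at most 2, so the width is 2 − 1 = 1 and tw(G) ≤ 1. Any graph with an edge has treewidth ≥ 1, and G has the edge 6–1. The upper and lower bounds meet at 1, so that is the treewidth.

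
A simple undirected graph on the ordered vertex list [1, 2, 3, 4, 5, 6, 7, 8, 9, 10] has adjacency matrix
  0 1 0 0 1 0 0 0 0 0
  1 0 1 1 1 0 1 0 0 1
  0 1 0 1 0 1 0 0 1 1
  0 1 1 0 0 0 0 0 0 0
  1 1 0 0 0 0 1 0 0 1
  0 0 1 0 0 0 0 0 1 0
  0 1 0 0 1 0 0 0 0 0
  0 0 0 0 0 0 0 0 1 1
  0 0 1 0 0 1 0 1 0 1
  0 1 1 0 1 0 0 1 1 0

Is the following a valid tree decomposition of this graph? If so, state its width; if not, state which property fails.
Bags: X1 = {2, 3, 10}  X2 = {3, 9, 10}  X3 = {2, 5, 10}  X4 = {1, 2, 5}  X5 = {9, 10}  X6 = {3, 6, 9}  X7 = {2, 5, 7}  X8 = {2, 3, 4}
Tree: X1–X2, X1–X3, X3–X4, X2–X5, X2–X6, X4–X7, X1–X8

A tree decomposition must satisfy three properties: every vertex lies in some bag; for every edge, both endpoints lie together in some bag; and for every vertex, the bags containing it form a connected subtree. Here vertex 8 appears in no bag, so the decomposition is invalid.

No — vertex 8 appears in no bag.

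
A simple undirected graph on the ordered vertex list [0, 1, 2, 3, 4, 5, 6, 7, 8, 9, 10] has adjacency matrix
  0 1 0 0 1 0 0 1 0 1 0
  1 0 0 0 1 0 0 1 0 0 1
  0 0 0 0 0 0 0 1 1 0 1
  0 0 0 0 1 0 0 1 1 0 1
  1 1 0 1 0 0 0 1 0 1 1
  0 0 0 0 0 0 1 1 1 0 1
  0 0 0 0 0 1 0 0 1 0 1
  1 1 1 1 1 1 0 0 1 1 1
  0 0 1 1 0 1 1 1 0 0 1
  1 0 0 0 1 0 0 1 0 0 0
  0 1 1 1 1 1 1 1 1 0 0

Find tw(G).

3

A width-3 tree decomposition is:
Bags: B1 = {3, 7, 8, 10}  B2 = {2, 7, 8, 10}  B3 = {5, 7, 8, 10}  B4 = {3, 4, 7, 10}  B5 = {1, 4, 7, 10}  B6 = {0, 1, 4, 7}  B7 = {0, 4, 7, 9}  B8 = {5, 6, 8, 10}
Tree: B1–B2, B1–B3, B1–B4, B4–B5, B5–B6, B6–B7, B3–B8
Each bag holds 4 vertices, so the decomposition has width 3, which upper-bounds the treewidth. For the lower bound, the 4 vertices {5, 6, 8, 10} are pairwise adjacent, and any tree decomposition puts a clique entirely inside one bag — forcing width ≥ 3. Combining the bounds, tw(G) = 3.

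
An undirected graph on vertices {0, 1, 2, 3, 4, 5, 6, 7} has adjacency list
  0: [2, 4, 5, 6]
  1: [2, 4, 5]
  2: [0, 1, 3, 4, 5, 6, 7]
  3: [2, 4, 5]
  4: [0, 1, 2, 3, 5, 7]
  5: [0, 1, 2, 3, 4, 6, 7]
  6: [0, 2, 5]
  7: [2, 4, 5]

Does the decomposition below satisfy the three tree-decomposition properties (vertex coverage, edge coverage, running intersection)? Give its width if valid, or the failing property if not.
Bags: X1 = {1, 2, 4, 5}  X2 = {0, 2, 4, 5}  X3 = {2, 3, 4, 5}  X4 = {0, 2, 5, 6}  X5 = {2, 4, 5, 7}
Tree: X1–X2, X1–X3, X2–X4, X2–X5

Yes; width 3.

Checking the three conditions: (i) the bags cover all of {0, 1, 2, 3, 4, 5, 6, 7}; (ii) for each edge, some bag contains both endpoints; (iii) the bags containing any fixed vertex form a subtree. All hold, so the decomposition is valid with width 4 − 1 = 3.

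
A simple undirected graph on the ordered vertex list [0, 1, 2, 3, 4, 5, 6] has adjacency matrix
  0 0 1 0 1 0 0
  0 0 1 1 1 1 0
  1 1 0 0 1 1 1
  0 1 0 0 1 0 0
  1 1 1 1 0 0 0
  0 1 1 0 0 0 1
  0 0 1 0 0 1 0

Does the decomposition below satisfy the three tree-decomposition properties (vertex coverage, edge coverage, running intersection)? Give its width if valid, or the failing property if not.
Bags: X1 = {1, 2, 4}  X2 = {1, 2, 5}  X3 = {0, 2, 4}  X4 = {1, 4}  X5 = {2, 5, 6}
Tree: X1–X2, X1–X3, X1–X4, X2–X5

No — vertex 3 appears in no bag.

A tree decomposition must satisfy three properties: every vertex lies in some bag; for every edge, both endpoints lie together in some bag; and for every vertex, the bags containing it form a connected subtree. Here vertex 3 appears in no bag, so the decomposition is invalid.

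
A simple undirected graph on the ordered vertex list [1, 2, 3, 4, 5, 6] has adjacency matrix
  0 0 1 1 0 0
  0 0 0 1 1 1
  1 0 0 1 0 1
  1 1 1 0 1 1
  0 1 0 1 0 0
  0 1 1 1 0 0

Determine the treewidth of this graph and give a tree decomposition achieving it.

Treewidth 2.
One such decomposition:
Bags: B1 = {1, 3, 4}  B2 = {3, 4, 6}  B3 = {2, 4, 6}  B4 = {2, 4, 5}
Tree: B1–B2, B2–B3, B3–B4

The largest bag has 3 vertices, giving width 2; this decomposition certifies tw(G) ≤ 2. Conversely, {1, 3, 4} is a clique of size 3, and the vertices of any clique must share a bag in every tree decomposition; so some bag has ≥ 3 vertices and tw(G) ≥ 2. Combining the bounds, tw(G) = 2.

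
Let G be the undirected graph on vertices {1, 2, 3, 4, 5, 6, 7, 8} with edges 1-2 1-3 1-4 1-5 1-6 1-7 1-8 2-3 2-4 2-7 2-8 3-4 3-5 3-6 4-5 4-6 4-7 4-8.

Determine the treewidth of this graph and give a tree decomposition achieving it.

The largest bag has 4 vertices, giving width 3; this decomposition certifies tw(G) ≤ 3. On the other hand G contains the 4-clique {1, 2, 4, 8}. A clique must lie in a single bag of any decomposition, so no decomposition can have width below 3. Therefore the treewidth is 3.

Treewidth 3.
Bags: B1 = {1, 3, 4, 6}  B2 = {1, 2, 3, 4}  B3 = {1, 3, 4, 5}  B4 = {1, 2, 4, 7}  B5 = {1, 2, 4, 8}
Tree: B1–B2, B1–B3, B2–B4, B4–B5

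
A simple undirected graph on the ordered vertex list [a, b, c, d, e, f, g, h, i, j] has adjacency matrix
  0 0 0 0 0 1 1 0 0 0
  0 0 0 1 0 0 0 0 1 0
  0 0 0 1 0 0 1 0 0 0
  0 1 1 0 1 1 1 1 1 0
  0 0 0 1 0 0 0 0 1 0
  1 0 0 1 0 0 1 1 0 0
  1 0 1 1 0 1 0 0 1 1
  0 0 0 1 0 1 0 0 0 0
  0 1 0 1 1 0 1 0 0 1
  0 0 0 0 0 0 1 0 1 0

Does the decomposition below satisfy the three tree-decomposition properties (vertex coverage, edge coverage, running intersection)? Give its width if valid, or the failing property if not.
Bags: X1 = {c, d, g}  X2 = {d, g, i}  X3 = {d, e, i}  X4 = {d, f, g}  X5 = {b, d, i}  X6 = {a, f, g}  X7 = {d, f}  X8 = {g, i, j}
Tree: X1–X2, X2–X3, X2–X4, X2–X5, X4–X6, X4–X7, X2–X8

A tree decomposition must satisfy three properties: every vertex lies in some bag; for every edge, both endpoints lie together in some bag; and for every vertex, the bags containing it form a connected subtree. Here vertex h appears in no bag, so the decomposition is invalid.

No — vertex h appears in no bag.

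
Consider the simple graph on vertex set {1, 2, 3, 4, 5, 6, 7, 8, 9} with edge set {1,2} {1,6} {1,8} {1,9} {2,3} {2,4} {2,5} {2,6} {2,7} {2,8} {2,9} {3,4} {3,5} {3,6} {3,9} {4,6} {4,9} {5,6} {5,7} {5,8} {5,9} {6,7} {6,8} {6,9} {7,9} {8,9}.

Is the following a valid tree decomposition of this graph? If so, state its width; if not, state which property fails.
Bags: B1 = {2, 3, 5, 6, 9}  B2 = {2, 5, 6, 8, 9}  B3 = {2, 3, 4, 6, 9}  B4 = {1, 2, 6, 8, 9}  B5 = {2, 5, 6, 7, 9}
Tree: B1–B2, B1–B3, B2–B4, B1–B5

Yes; width 4.

Checking the three conditions: (i) the bags cover all of {1, 2, 3, 4, 5, 6, 7, 8, 9}; (ii) for each edge, some bag contains both endpoints; (iii) the bags containing any fixed vertex form a subtree. All hold, so the decomposition is valid with width 5 − 1 = 4.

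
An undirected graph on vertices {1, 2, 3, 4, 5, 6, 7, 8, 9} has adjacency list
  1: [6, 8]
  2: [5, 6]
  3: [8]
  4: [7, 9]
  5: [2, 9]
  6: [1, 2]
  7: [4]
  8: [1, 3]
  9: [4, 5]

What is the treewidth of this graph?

A width-1 tree decomposition is:
Bags: B1 = {3, 8}  B2 = {1, 8}  B3 = {1, 6}  B4 = {2, 6}  B5 = {2, 5}  B6 = {5, 9}  B7 = {4, 9}  B8 = {4, 7}
Tree: B1–B2, B2–B3, B3–B4, B4–B5, B5–B6, B6–B7, B7–B8
The largest bag has 2 vertices, giving width 1; this decomposition certifies tw(G) ≤ 1. Since G has at least one edge (e.g. 3–8), it is not an edgeless graph, so tw(G) ≥ 1. Therefore the treewidth is 1.

1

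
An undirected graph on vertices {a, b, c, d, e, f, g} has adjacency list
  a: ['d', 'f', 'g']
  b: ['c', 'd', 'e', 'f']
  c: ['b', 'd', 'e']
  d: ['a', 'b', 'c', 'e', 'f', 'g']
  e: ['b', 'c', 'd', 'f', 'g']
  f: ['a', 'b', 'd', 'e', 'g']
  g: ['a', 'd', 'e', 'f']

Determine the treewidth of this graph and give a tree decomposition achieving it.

Treewidth 3.
One such decomposition:
Bags: B1 = {b, c, d, e}  B2 = {b, d, e, f}  B3 = {d, e, f, g}  B4 = {a, d, f, g}
Tree: B1–B2, B2–B3, B3–B4

Every bag has size at most 4, so the width is 4 − 1 = 3 and tw(G) ≤ 3. For the lower bound, the 4 vertices {b, c, d, e} are pairwise adjacent, and any tree decomposition puts a clique entirely inside one bag — forcing width ≥ 3. The upper and lower bounds meet at 3, so that is the treewidth.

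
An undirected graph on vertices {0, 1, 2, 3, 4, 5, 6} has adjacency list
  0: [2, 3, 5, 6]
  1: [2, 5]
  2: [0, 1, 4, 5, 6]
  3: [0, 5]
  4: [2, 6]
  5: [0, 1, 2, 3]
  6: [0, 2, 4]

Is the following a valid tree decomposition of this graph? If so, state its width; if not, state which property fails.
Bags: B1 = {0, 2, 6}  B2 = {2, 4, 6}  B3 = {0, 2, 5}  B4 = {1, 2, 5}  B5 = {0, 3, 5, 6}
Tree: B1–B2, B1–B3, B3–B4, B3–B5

A tree decomposition must satisfy three properties: every vertex lies in some bag; for every edge, both endpoints lie together in some bag; and for every vertex, the bags containing it form a connected subtree. Here bags containing vertex 6 are not connected in the tree, so the decomposition is invalid.

No — bags containing vertex 6 are not connected in the tree.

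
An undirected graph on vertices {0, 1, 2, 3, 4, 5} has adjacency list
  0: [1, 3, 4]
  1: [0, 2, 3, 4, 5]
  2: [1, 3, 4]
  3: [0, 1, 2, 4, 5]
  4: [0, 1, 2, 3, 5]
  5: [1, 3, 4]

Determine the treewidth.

3

A width-3 tree decomposition is:
Bags: B1 = {1, 3, 4, 5}  B2 = {1, 2, 3, 4}  B3 = {0, 1, 3, 4}
Tree: B1–B2, B1–B3
Every bag has size at most 4, so the width is 4 − 1 = 3 and tw(G) ≤ 3. For the lower bound, the 4 vertices {0, 1, 3, 4} are pairwise adjacent, and any tree decomposition puts a clique entirely inside one bag — forcing width ≥ 3. The upper and lower bounds meet at 3, so that is the treewidth.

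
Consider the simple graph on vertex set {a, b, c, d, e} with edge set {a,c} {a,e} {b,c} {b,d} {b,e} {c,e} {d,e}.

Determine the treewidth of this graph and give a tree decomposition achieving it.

The largest bag has 3 vertices, giving width 2; this decomposition certifies tw(G) ≤ 2. Conversely, {b, d, e} is a clique of size 3, and the vertices of any clique must share a bag in every tree decomposition; so some bag has ≥ 3 vertices and tw(G) ≥ 2. The upper and lower bounds meet at 2, so that is the treewidth.

Treewidth 2.
One optimal decomposition is:
Bags: B1 = {b, c, e}  B2 = {a, c, e}  B3 = {b, d, e}
Tree: B1–B2, B1–B3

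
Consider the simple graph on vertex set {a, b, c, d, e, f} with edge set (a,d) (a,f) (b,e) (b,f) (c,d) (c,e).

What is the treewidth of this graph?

A width-2 tree decomposition is:
Bags: B1 = {b, e, f}  B2 = {c, e, f}  B3 = {c, d, f}  B4 = {a, d, f}
Tree: B1–B2, B2–B3, B3–B4
Each bag holds 3 vertices, so the decomposition has width 2, which upper-bounds the treewidth. For the lower bound, G contains the cycle f–b–e–c–d–a–f, so G is not a forest; only forests have treewidth ≤ 1, hence tw(G) ≥ 2. Therefore the treewidth is 2.

2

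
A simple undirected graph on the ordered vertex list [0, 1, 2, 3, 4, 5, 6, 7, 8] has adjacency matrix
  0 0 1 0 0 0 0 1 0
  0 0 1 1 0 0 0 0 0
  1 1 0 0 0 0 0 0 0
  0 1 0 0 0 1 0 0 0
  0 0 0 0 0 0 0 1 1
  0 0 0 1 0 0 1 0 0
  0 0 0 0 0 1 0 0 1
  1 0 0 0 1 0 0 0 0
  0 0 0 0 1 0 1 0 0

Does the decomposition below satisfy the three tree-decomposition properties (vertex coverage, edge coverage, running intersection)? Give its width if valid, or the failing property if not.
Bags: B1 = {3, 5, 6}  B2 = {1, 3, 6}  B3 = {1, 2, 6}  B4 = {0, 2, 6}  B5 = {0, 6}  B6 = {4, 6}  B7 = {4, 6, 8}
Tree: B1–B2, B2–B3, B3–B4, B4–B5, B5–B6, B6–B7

No — vertex 7 appears in no bag.

A tree decomposition must satisfy three properties: every vertex lies in some bag; for every edge, both endpoints lie together in some bag; and for every vertex, the bags containing it form a connected subtree. Here vertex 7 appears in no bag, so the decomposition is invalid.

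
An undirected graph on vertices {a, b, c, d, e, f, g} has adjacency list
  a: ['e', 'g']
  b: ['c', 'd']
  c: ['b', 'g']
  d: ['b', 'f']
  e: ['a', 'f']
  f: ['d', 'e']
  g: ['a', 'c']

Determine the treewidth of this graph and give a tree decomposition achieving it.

Every bag has size at most 3, so the width is 3 − 1 = 2 and tw(G) ≤ 2. Since d–b–c–g–a–e–f–d is a cycle in G, G is not acyclic. Forests are exactly the graphs of treewidth ≤ 1, so tw(G) ≥ 2. Therefore the treewidth is 2.

Treewidth 2.
One such decomposition:
Bags: B1 = {b, c, d}  B2 = {c, d, g}  B3 = {a, d, g}  B4 = {a, d, e}  B5 = {d, e, f}
Tree: B1–B2, B2–B3, B3–B4, B4–B5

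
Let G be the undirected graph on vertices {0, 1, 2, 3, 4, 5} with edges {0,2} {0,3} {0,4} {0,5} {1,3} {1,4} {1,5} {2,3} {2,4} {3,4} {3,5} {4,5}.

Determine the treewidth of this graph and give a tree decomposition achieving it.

Treewidth 3.
One optimal decomposition is:
Bags: B1 = {0, 2, 3, 4}  B2 = {0, 3, 4, 5}  B3 = {1, 3, 4, 5}
Tree: B1–B2, B2–B3

The largest bag has 4 vertices, giving width 3; this decomposition certifies tw(G) ≤ 3. Conversely, {0, 2, 3, 4} is a clique of size 4, and the vertices of any clique must share a bag in every tree decomposition; so some bag has ≥ 4 vertices and tw(G) ≥ 3. Combining the bounds, tw(G) = 3.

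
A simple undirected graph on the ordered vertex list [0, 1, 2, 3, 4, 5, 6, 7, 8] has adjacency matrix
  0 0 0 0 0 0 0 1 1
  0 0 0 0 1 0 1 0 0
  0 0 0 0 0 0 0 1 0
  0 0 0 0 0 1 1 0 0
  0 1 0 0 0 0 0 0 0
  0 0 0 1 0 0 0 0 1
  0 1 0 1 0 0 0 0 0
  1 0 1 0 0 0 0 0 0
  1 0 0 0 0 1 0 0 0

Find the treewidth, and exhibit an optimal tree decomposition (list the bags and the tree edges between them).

Treewidth 1.
One such decomposition:
Bags: B1 = {2, 7}  B2 = {0, 7}  B3 = {0, 8}  B4 = {5, 8}  B5 = {3, 5}  B6 = {3, 6}  B7 = {1, 6}  B8 = {1, 4}
Tree: B1–B2, B2–B3, B3–B4, B4–B5, B5–B6, B6–B7, B7–B8

Every bag has size at most 2, so the width is 2 − 1 = 1 and tw(G) ≤ 1. G has an edge, so its treewidth is at least 1. Combining the bounds, tw(G) = 1.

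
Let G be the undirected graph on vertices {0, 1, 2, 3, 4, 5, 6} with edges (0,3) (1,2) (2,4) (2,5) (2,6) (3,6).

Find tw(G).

1

A width-1 tree decomposition is:
Bags: B1 = {2, 6}  B2 = {1, 2}  B3 = {2, 5}  B4 = {2, 4}  B5 = {3, 6}  B6 = {0, 3}
Tree: B1–B2, B2–B3, B3–B4, B1–B5, B5–B6
The largest bag has 2 vertices, giving width 1; this decomposition certifies tw(G) ≤ 1. Since G has at least one edge (e.g. 2–6), it is not an edgeless graph, so tw(G) ≥ 1. Hence tw(G) = 1 exactly.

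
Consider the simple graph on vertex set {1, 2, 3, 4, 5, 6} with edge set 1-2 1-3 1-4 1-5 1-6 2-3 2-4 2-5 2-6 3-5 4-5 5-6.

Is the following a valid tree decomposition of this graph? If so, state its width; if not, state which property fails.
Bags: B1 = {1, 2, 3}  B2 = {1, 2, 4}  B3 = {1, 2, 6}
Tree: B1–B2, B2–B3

No — vertex 5 appears in no bag.

A tree decomposition must satisfy three properties: every vertex lies in some bag; for every edge, both endpoints lie together in some bag; and for every vertex, the bags containing it form a connected subtree. Here vertex 5 appears in no bag, so the decomposition is invalid.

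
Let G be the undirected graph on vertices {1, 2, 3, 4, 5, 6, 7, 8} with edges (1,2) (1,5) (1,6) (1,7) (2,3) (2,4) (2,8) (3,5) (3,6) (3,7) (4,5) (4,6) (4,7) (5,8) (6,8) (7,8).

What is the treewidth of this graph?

4

A width-4 tree decomposition is:
Bags: B1 = {1, 2, 5, 6, 7}  B2 = {2, 3, 5, 6, 7}  B3 = {2, 5, 6, 7, 8}  B4 = {2, 4, 5, 6, 7}
Tree: B1–B2, B2–B3, B3–B4
Each bag holds 5 vertices, so the decomposition has width 4, which upper-bounds the treewidth. For the lower bound: the 5 vertex sets {1,7}, {2,3}, {5,8}, {6}, {4} are disjoint, each induces a connected subgraph, and every pair is joined by at least one edge of G. Contracting each set to a single vertex therefore yields K_{5} as a minor, and since treewidth is minor-monotone, tw(G) ≥ tw(K_{5}) = 4. Combining the bounds, tw(G) = 4.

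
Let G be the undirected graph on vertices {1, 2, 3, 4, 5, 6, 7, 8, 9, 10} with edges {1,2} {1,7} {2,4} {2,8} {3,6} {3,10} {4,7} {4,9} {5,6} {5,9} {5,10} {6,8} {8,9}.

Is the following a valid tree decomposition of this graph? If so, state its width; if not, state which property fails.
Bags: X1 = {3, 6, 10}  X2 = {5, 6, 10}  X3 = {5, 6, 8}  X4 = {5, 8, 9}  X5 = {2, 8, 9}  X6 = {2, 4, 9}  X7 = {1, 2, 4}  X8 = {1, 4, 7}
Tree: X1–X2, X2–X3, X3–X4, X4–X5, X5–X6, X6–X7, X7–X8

Vertex coverage: the bags together contain {1, 2, 3, 4, 5, 6, 7, 8, 9, 10}, the full vertex set. Edge coverage: each edge of G has both endpoints in at least one bag. Running intersection: for every vertex, the bags containing it form a connected subtree. All three properties hold, so this is a valid tree decomposition of width max|bag| − 1 = 2, and hence tw(G) ≤ 2.

Yes; width 2.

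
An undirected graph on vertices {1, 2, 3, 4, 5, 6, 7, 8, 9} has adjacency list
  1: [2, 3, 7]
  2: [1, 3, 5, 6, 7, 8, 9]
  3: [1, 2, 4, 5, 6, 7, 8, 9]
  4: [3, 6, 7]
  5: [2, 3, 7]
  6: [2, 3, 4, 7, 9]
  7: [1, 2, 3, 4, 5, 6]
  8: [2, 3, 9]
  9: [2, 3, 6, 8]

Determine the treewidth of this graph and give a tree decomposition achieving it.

Every bag has size at most 4, so the width is 4 − 1 = 3 and tw(G) ≤ 3. On the other hand G contains the 4-clique {2, 3, 8, 9}. A clique must lie in a single bag of any decomposition, so no decomposition can have width below 3. Therefore the treewidth is 3.

Treewidth 3.
Bags: B1 = {3, 4, 6, 7}  B2 = {2, 3, 6, 7}  B3 = {2, 3, 6, 9}  B4 = {1, 2, 3, 7}  B5 = {2, 3, 8, 9}  B6 = {2, 3, 5, 7}
Tree: B1–B2, B2–B3, B2–B4, B3–B5, B2–B6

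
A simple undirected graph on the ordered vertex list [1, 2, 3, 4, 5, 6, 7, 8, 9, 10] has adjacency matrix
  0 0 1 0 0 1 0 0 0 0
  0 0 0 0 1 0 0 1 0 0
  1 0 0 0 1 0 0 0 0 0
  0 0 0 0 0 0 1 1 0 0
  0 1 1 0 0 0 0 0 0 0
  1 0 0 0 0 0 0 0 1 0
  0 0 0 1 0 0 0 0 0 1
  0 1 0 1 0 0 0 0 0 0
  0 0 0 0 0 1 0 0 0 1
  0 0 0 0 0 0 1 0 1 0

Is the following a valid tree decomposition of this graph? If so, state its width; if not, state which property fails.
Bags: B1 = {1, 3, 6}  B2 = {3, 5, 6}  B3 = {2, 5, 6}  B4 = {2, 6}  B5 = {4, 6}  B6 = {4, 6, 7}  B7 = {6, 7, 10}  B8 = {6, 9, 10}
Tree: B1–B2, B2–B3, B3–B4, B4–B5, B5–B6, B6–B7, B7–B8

A tree decomposition must satisfy three properties: every vertex lies in some bag; for every edge, both endpoints lie together in some bag; and for every vertex, the bags containing it form a connected subtree. Here vertex 8 appears in no bag, so the decomposition is invalid.

No — vertex 8 appears in no bag.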